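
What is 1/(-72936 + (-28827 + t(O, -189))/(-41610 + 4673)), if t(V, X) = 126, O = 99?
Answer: -36937/2694008331 ≈ -1.3711e-5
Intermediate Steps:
1/(-72936 + (-28827 + t(O, -189))/(-41610 + 4673)) = 1/(-72936 + (-28827 + 126)/(-41610 + 4673)) = 1/(-72936 - 28701/(-36937)) = 1/(-72936 - 28701*(-1/36937)) = 1/(-72936 + 28701/36937) = 1/(-2694008331/36937) = -36937/2694008331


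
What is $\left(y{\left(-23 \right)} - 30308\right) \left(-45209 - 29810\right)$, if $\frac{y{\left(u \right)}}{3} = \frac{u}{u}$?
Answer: $2273450795$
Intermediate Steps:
$y{\left(u \right)} = 3$ ($y{\left(u \right)} = 3 \frac{u}{u} = 3 \cdot 1 = 3$)
$\left(y{\left(-23 \right)} - 30308\right) \left(-45209 - 29810\right) = \left(3 - 30308\right) \left(-45209 - 29810\right) = \left(-30305\right) \left(-75019\right) = 2273450795$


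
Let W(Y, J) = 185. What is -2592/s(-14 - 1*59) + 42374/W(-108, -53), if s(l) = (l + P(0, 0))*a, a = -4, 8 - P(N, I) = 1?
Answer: 446134/2035 ≈ 219.23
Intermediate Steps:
P(N, I) = 7 (P(N, I) = 8 - 1*1 = 8 - 1 = 7)
s(l) = -28 - 4*l (s(l) = (l + 7)*(-4) = (7 + l)*(-4) = -28 - 4*l)
-2592/s(-14 - 1*59) + 42374/W(-108, -53) = -2592/(-28 - 4*(-14 - 1*59)) + 42374/185 = -2592/(-28 - 4*(-14 - 59)) + 42374*(1/185) = -2592/(-28 - 4*(-73)) + 42374/185 = -2592/(-28 + 292) + 42374/185 = -2592/264 + 42374/185 = -2592*1/264 + 42374/185 = -108/11 + 42374/185 = 446134/2035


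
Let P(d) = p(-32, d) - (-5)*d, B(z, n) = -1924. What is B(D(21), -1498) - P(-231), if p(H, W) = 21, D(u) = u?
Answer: -790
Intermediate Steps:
P(d) = 21 + 5*d (P(d) = 21 - (-5)*d = 21 + 5*d)
B(D(21), -1498) - P(-231) = -1924 - (21 + 5*(-231)) = -1924 - (21 - 1155) = -1924 - 1*(-1134) = -1924 + 1134 = -790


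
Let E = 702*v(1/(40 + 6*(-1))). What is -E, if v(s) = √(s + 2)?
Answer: -351*√2346/17 ≈ -1000.1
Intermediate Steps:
v(s) = √(2 + s)
E = 351*√2346/17 (E = 702*√(2 + 1/(40 + 6*(-1))) = 702*√(2 + 1/(40 - 6)) = 702*√(2 + 1/34) = 702*√(69/34) = 702*(√2346/34) = 351*√2346/17 ≈ 1000.1)
-E = -351*√2346/17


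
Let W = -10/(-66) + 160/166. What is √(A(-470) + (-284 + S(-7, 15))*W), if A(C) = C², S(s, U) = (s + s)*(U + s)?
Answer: 2*√379684330/83 ≈ 469.53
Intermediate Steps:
S(s, U) = 2*s*(U + s) (S(s, U) = (2*s)*(U + s) = 2*s*(U + s))
W = 3055/2739 (W = -10*(-1/66) + 160*(1/166) = 5/33 + 80/83 = 3055/2739 ≈ 1.1154)
√(A(-470) + (-284 + S(-7, 15))*W) = √((-470)² + (-284 + 2*(-7)*(15 - 7))*(3055/2739)) = √(220900 + (-284 + 2*(-7)*8)*(3055/2739)) = √(220900 + (-284 - 112)*(3055/2739)) = √(220900 - 396*3055/2739) = √(220900 - 36660/83) = √(18298040/83) = 2*√379684330/83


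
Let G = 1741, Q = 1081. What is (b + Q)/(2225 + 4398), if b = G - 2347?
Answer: 475/6623 ≈ 0.071720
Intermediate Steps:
b = -606 (b = 1741 - 2347 = -606)
(b + Q)/(2225 + 4398) = (-606 + 1081)/(2225 + 4398) = 475/6623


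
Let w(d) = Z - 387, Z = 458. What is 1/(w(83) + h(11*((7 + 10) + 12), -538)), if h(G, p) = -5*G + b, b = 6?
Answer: -1/1518 ≈ -0.00065876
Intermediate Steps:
w(d) = 71 (w(d) = 458 - 387 = 71)
h(G, p) = 6 - 5*G (h(G, p) = -5*G + 6 = 6 - 5*G)
1/(w(83) + h(11*((7 + 10) + 12), -538)) = 1/(71 + (6 - 55*((7 + 10) + 12))) = 1/(71 + (6 - 55*(17 + 12))) = 1/(71 + (6 - 55*29)) = 1/(71 + (6 - 5*319)) = 1/(71 + (6 - 1595)) = 1/(71 - 1589) = 1/(-1518) = -1/1518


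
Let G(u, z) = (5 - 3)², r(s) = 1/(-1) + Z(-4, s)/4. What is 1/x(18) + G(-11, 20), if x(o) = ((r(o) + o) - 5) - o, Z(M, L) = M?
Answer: 27/7 ≈ 3.8571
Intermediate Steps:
r(s) = -2 (r(s) = 1/(-1) - 4/4 = 1*(-1) - 4*¼ = -1 - 1 = -2)
G(u, z) = 4 (G(u, z) = 2² = 4)
x(o) = -7 (x(o) = ((-2 + o) - 5) - o = (-7 + o) - o = -7)
1/x(18) + G(-11, 20) = 1/(-7) + 4 = -⅐ + 4 = 27/7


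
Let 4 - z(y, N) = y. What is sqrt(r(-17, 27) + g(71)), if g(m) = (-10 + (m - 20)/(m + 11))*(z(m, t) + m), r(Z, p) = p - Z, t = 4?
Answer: sqrt(10906)/41 ≈ 2.5471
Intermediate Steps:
z(y, N) = 4 - y
g(m) = -40 + 4*(-20 + m)/(11 + m) (g(m) = (-10 + (m - 20)/(m + 11))*((4 - m) + m) = (-10 + (-20 + m)/(11 + m))*4 = -40 + 4*(-20 + m)/(11 + m))
sqrt(r(-17, 27) + g(71)) = sqrt((27 - 1*(-17)) + 4*(-130 - 9*71)/(11 + 71)) = sqrt((27 + 17) + 4*(-130 - 639)/82) = sqrt(44 + 4*(1/82)*(-769)) = sqrt(44 - 1538/41) = sqrt(266/41) = sqrt(10906)/41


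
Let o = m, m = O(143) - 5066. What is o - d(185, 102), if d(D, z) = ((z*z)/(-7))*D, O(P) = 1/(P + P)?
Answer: 540333515/2002 ≈ 2.6990e+5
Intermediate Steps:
O(P) = 1/(2*P)
d(D, z) = -D*z**2/7 (d(D, z) = (z**2*(-1/7))*D = (-z**2/7)*D = -D*z**2/7)
m = -1448875/286 (m = (1/2)/143 - 5066 = (1/2)*(1/143) - 5066 = 1/286 - 5066 = -1448875/286 ≈ -5066.0)
o = -1448875/286 ≈ -5066.0
o - d(185, 102) = -1448875/286 - (-1)*185*102**2/7 = -1448875/286 - (-1)*185*10404/7 = -1448875/286 - 1*(-1924740/7) = -1448875/286 + 1924740/7 = 540333515/2002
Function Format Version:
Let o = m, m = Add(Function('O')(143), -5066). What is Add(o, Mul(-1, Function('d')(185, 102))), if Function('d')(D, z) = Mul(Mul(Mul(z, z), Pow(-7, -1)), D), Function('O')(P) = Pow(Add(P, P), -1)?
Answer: Rational(540333515, 2002) ≈ 2.6990e+5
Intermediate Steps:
Function('O')(P) = Mul(Rational(1, 2), Pow(P, -1)) (Function('O')(P) = Pow(Mul(2, P), -1) = Mul(Rational(1, 2), Pow(P, -1)))
Function('d')(D, z) = Mul(Rational(-1, 7), D, Pow(z, 2)) (Function('d')(D, z) = Mul(Mul(Pow(z, 2), Rational(-1, 7)), D) = Mul(Mul(Rational(-1, 7), Pow(z, 2)), D) = Mul(Rational(-1, 7), D, Pow(z, 2)))
m = Rational(-1448875, 286) (m = Add(Mul(Rational(1, 2), Pow(143, -1)), -5066) = Add(Mul(Rational(1, 2), Rational(1, 143)), -5066) = Add(Rational(1, 286), -5066) = Rational(-1448875, 286) ≈ -5066.0)
o = Rational(-1448875, 286) ≈ -5066.0
Add(o, Mul(-1, Function('d')(185, 102))) = Add(Rational(-1448875, 286), Mul(-1, Mul(Rational(-1, 7), 185, Pow(102, 2)))) = Add(Rational(-1448875, 286), Mul(-1, Mul(Rational(-1, 7), 185, 10404))) = Add(Rational(-1448875, 286), Mul(-1, Rational(-1924740, 7))) = Add(Rational(-1448875, 286), Rational(1924740, 7)) = Rational(540333515, 2002)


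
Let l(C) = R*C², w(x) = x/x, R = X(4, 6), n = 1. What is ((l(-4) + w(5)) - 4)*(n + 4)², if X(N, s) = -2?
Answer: -875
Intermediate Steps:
R = -2
w(x) = 1
l(C) = -2*C²
((l(-4) + w(5)) - 4)*(n + 4)² = ((-2*(-4)² + 1) - 4)*(1 + 4)² = ((-2*16 + 1) - 4)*5² = ((-32 + 1) - 4)*25 = (-31 - 4)*25 = -35*25 = -875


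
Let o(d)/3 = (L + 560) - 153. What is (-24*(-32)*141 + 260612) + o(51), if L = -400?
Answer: 368921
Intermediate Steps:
o(d) = 21 (o(d) = 3*((-400 + 560) - 153) = 3*(160 - 153) = 3*7 = 21)
(-24*(-32)*141 + 260612) + o(51) = (-24*(-32)*141 + 260612) + 21 = (768*141 + 260612) + 21 = (108288 + 260612) + 21 = 368900 + 21 = 368921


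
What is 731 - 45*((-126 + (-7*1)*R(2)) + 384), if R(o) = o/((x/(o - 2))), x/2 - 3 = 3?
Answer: -10879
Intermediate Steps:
x = 12 (x = 6 + 2*3 = 6 + 6 = 12)
R(o) = o*(-⅙ + o/12) (R(o) = o/((12/(o - 2))) = o/((12/(-2 + o))) = o*(-⅙ + o/12))
731 - 45*((-126 + (-7*1)*R(2)) + 384) = 731 - 45*((-126 + (-7*1)*((1/12)*2*(-2 + 2))) + 384) = 731 - 45*((-126 - 7*2*0/12) + 384) = 731 - 45*((-126 - 7*0) + 384) = 731 - 45*((-126 + 0) + 384) = 731 - 45*(-126 + 384) = 731 - 45*258 = 731 - 11610 = -10879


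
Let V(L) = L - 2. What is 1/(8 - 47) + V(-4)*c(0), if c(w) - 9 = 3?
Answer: -2809/39 ≈ -72.026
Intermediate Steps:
c(w) = 12 (c(w) = 9 + 3 = 12)
V(L) = -2 + L
1/(8 - 47) + V(-4)*c(0) = 1/(8 - 47) + (-2 - 4)*12 = 1/(-39) - 6*12 = -1/39 - 72 = -2809/39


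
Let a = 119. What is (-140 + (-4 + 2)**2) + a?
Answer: -17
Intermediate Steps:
(-140 + (-4 + 2)**2) + a = (-140 + (-4 + 2)**2) + 119 = (-140 + (-2)**2) + 119 = (-140 + 4) + 119 = -136 + 119 = -17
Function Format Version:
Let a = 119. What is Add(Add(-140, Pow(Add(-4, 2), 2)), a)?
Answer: -17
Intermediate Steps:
Add(Add(-140, Pow(Add(-4, 2), 2)), a) = Add(Add(-140, Pow(Add(-4, 2), 2)), 119) = Add(Add(-140, Pow(-2, 2)), 119) = Add(Add(-140, 4), 119) = Add(-136, 119) = -17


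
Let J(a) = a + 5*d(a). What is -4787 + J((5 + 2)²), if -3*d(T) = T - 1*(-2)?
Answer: -4823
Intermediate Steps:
d(T) = -⅔ - T/3 (d(T) = -(T - 1*(-2))/3 = -(T + 2)/3 = -(2 + T)/3 = -⅔ - T/3)
J(a) = -10/3 - 2*a/3 (J(a) = a + 5*(-⅔ - a/3) = a + (-10/3 - 5*a/3) = -10/3 - 2*a/3)
-4787 + J((5 + 2)²) = -4787 + (-10/3 - 2*(5 + 2)²/3) = -4787 + (-10/3 - ⅔*7²) = -4787 + (-10/3 - ⅔*49) = -4787 + (-10/3 - 98/3) = -4787 - 36 = -4823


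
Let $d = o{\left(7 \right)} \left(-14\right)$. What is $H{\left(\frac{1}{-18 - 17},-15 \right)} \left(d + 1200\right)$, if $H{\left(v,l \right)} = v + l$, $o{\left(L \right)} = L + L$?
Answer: $- \frac{528104}{35} \approx -15089.0$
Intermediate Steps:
$o{\left(L \right)} = 2 L$
$H{\left(v,l \right)} = l + v$
$d = -196$ ($d = 2 \cdot 7 \left(-14\right) = 14 \left(-14\right) = -196$)
$H{\left(\frac{1}{-18 - 17},-15 \right)} \left(d + 1200\right) = \left(-15 + \frac{1}{-18 - 17}\right) \left(-196 + 1200\right) = \left(-15 + \frac{1}{-35}\right) 1004 = \left(-15 - \frac{1}{35}\right) 1004 = \left(- \frac{526}{35}\right) 1004 = - \frac{528104}{35}$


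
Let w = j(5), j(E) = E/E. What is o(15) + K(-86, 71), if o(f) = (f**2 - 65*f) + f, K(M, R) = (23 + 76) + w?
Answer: -635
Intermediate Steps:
j(E) = 1
w = 1
K(M, R) = 100 (K(M, R) = (23 + 76) + 1 = 99 + 1 = 100)
o(f) = f**2 - 64*f
o(15) + K(-86, 71) = 15*(-64 + 15) + 100 = 15*(-49) + 100 = -735 + 100 = -635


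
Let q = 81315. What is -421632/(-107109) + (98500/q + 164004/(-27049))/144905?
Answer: 995408519284457576/252870080953520745 ≈ 3.9364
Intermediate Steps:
-421632/(-107109) + (98500/q + 164004/(-27049))/144905 = -421632/(-107109) + (98500/81315 + 164004/(-27049))/144905 = -421632*(-1/107109) + (98500*(1/81315) + 164004*(-1/27049))*(1/144905) = 15616/3967 + (19700/16263 - 164004/27049)*(1/144905) = 15616/3967 - 2134331752/439897887*1/144905 = 15616/3967 - 2134331752/63743403315735 = 995408519284457576/252870080953520745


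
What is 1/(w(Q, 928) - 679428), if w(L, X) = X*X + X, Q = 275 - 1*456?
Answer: 1/182684 ≈ 5.4739e-6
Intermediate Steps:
Q = -181 (Q = 275 - 456 = -181)
w(L, X) = X + X² (w(L, X) = X² + X = X + X²)
1/(w(Q, 928) - 679428) = 1/(928*(1 + 928) - 679428) = 1/(928*929 - 679428) = 1/(862112 - 679428) = 1/182684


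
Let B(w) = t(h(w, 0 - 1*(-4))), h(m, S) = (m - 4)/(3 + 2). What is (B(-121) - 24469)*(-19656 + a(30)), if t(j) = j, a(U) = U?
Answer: 480719244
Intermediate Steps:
h(m, S) = -⅘ + m/5 (h(m, S) = (-4 + m)/5 = (-4 + m)*(⅕) = -⅘ + m/5)
B(w) = -⅘ + w/5
(B(-121) - 24469)*(-19656 + a(30)) = ((-⅘ + (⅕)*(-121)) - 24469)*(-19656 + 30) = ((-⅘ - 121/5) - 24469)*(-19626) = (-25 - 24469)*(-19626) = -24494*(-19626) = 480719244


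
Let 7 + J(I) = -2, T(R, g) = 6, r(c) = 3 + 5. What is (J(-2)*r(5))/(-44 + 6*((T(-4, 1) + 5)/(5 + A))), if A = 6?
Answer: 36/19 ≈ 1.8947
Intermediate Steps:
r(c) = 8
J(I) = -9 (J(I) = -7 - 2 = -9)
(J(-2)*r(5))/(-44 + 6*((T(-4, 1) + 5)/(5 + A))) = (-9*8)/(-44 + 6*((6 + 5)/(5 + 6))) = -72/(-44 + 6*(11/11)) = -72/(-44 + 6*(11*(1/11))) = -72/(-44 + 6*1) = -72/(-44 + 6) = -72/(-38) = -72*(-1/38) = 36/19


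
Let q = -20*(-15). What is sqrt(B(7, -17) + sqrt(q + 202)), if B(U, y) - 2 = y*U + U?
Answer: sqrt(-110 + sqrt(502)) ≈ 9.3592*I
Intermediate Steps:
q = 300
B(U, y) = 2 + U + U*y (B(U, y) = 2 + (y*U + U) = 2 + (U*y + U) = 2 + (U + U*y) = 2 + U + U*y)
sqrt(B(7, -17) + sqrt(q + 202)) = sqrt((2 + 7 + 7*(-17)) + sqrt(300 + 202)) = sqrt((2 + 7 - 119) + sqrt(502)) = sqrt(-110 + sqrt(502))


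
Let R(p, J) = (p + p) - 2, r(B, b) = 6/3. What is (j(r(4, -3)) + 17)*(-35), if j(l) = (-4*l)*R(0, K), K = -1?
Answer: -1155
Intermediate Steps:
r(B, b) = 2 (r(B, b) = 6*(⅓) = 2)
R(p, J) = -2 + 2*p (R(p, J) = 2*p - 2 = -2 + 2*p)
j(l) = 8*l (j(l) = (-4*l)*(-2 + 2*0) = (-4*l)*(-2 + 0) = -4*l*(-2) = 8*l)
(j(r(4, -3)) + 17)*(-35) = (8*2 + 17)*(-35) = (16 + 17)*(-35) = 33*(-35) = -1155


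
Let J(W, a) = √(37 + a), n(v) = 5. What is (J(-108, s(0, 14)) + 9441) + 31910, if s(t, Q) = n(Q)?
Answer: 41351 + √42 ≈ 41358.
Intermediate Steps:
s(t, Q) = 5
(J(-108, s(0, 14)) + 9441) + 31910 = (√(37 + 5) + 9441) + 31910 = (√42 + 9441) + 31910 = (9441 + √42) + 31910 = 41351 + √42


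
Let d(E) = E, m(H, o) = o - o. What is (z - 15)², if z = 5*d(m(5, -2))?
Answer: 225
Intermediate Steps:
m(H, o) = 0
z = 0 (z = 5*0 = 0)
(z - 15)² = (0 - 15)² = (-15)² = 225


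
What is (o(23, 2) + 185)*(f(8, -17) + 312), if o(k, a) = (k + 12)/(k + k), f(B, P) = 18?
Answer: 1409925/23 ≈ 61301.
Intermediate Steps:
o(k, a) = (12 + k)/(2*k) (o(k, a) = (12 + k)/((2*k)) = (12 + k)*(1/(2*k)) = (12 + k)/(2*k))
(o(23, 2) + 185)*(f(8, -17) + 312) = ((½)*(12 + 23)/23 + 185)*(18 + 312) = ((½)*(1/23)*35 + 185)*330 = (35/46 + 185)*330 = (8545/46)*330 = 1409925/23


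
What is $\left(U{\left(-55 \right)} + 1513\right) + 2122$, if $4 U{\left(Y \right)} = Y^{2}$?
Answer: $\frac{17565}{4} \approx 4391.3$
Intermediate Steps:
$U{\left(Y \right)} = \frac{Y^{2}}{4}$
$\left(U{\left(-55 \right)} + 1513\right) + 2122 = \left(\frac{\left(-55\right)^{2}}{4} + 1513\right) + 2122 = \left(\frac{1}{4} \cdot 3025 + 1513\right) + 2122 = \left(\frac{3025}{4} + 1513\right) + 2122 = \frac{9077}{4} + 2122 = \frac{17565}{4}$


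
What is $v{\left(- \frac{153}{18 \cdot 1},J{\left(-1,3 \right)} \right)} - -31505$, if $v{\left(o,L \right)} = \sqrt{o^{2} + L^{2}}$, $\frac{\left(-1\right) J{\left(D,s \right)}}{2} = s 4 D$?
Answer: $31505 + \frac{\sqrt{2593}}{2} \approx 31530.0$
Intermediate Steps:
$J{\left(D,s \right)} = - 8 D s$ ($J{\left(D,s \right)} = - 2 s 4 D = - 2 \cdot 4 s D = - 2 \cdot 4 D s = - 8 D s$)
$v{\left(o,L \right)} = \sqrt{L^{2} + o^{2}}$
$v{\left(- \frac{153}{18 \cdot 1},J{\left(-1,3 \right)} \right)} - -31505 = \sqrt{\left(\left(-8\right) \left(-1\right) 3\right)^{2} + \left(- \frac{153}{18 \cdot 1}\right)^{2}} - -31505 = \sqrt{24^{2} + \left(- \frac{153}{18}\right)^{2}} + 31505 = \sqrt{576 + \left(\left(-153\right) \frac{1}{18}\right)^{2}} + 31505 = \sqrt{576 + \left(- \frac{17}{2}\right)^{2}} + 31505 = \sqrt{576 + \frac{289}{4}} + 31505 = \sqrt{\frac{2593}{4}} + 31505 = \frac{\sqrt{2593}}{2} + 31505 = 31505 + \frac{\sqrt{2593}}{2}$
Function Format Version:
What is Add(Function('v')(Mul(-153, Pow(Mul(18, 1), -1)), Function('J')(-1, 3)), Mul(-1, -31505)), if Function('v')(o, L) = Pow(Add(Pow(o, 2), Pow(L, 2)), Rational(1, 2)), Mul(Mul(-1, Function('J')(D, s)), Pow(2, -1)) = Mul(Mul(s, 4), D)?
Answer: Add(31505, Mul(Rational(1, 2), Pow(2593, Rational(1, 2)))) ≈ 31530.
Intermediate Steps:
Function('J')(D, s) = Mul(-8, D, s) (Function('J')(D, s) = Mul(-2, Mul(Mul(s, 4), D)) = Mul(-2, Mul(Mul(4, s), D)) = Mul(-2, Mul(4, D, s)) = Mul(-8, D, s))
Function('v')(o, L) = Pow(Add(Pow(L, 2), Pow(o, 2)), Rational(1, 2))
Add(Function('v')(Mul(-153, Pow(Mul(18, 1), -1)), Function('J')(-1, 3)), Mul(-1, -31505)) = Add(Pow(Add(Pow(Mul(-8, -1, 3), 2), Pow(Mul(-153, Pow(Mul(18, 1), -1)), 2)), Rational(1, 2)), Mul(-1, -31505)) = Add(Pow(Add(Pow(24, 2), Pow(Mul(-153, Pow(18, -1)), 2)), Rational(1, 2)), 31505) = Add(Pow(Add(576, Pow(Mul(-153, Rational(1, 18)), 2)), Rational(1, 2)), 31505) = Add(Pow(Add(576, Pow(Rational(-17, 2), 2)), Rational(1, 2)), 31505) = Add(Pow(Add(576, Rational(289, 4)), Rational(1, 2)), 31505) = Add(Pow(Rational(2593, 4), Rational(1, 2)), 31505) = Add(Mul(Rational(1, 2), Pow(2593, Rational(1, 2))), 31505) = Add(31505, Mul(Rational(1, 2), Pow(2593, Rational(1, 2))))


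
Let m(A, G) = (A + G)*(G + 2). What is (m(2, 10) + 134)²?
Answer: 77284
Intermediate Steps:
m(A, G) = (2 + G)*(A + G) (m(A, G) = (A + G)*(2 + G) = (2 + G)*(A + G))
(m(2, 10) + 134)² = ((10² + 2*2 + 2*10 + 2*10) + 134)² = ((100 + 4 + 20 + 20) + 134)² = (144 + 134)² = 278² = 77284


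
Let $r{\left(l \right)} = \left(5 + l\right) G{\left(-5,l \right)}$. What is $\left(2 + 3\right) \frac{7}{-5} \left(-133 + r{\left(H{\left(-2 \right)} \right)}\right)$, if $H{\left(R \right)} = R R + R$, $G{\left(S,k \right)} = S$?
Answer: $1176$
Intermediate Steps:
$H{\left(R \right)} = R + R^{2}$ ($H{\left(R \right)} = R^{2} + R = R + R^{2}$)
$r{\left(l \right)} = -25 - 5 l$ ($r{\left(l \right)} = \left(5 + l\right) \left(-5\right) = -25 - 5 l$)
$\left(2 + 3\right) \frac{7}{-5} \left(-133 + r{\left(H{\left(-2 \right)} \right)}\right) = \left(2 + 3\right) \frac{7}{-5} \left(-133 - \left(25 + 5 \left(- 2 \left(1 - 2\right)\right)\right)\right) = 5 \cdot 7 \left(- \frac{1}{5}\right) \left(-133 - \left(25 + 5 \left(\left(-2\right) \left(-1\right)\right)\right)\right) = 5 \left(- \frac{7}{5}\right) \left(-133 - 35\right) = - 7 \left(-133 - 35\right) = \left(-7\right) \left(-168\right) = 1176$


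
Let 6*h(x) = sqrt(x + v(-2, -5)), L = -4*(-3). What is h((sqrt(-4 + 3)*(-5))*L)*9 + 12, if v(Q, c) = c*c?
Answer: 12 + 3*sqrt(5)*(3/2 - I) ≈ 22.062 - 6.7082*I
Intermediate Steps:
v(Q, c) = c**2
L = 12
h(x) = sqrt(25 + x)/6 (h(x) = sqrt(x + (-5)**2)/6 = sqrt(x + 25)/6 = sqrt(25 + x)/6)
h((sqrt(-4 + 3)*(-5))*L)*9 + 12 = (sqrt(25 + (sqrt(-4 + 3)*(-5))*12)/6)*9 + 12 = (sqrt(25 + (sqrt(-1)*(-5))*12)/6)*9 + 12 = (sqrt(25 + (I*(-5))*12)/6)*9 + 12 = (sqrt(25 - 5*I*12)/6)*9 + 12 = (sqrt(25 - 60*I)/6)*9 + 12 = ((2*sqrt(5)*(3/2 - I))/6)*9 + 12 = (sqrt(5)*(3/2 - I)/3)*9 + 12 = 3*sqrt(5)*(3/2 - I) + 12 = 12 + 3*sqrt(5)*(3/2 - I)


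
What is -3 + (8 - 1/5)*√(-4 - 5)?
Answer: -3 + 117*I/5 ≈ -3.0 + 23.4*I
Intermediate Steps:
-3 + (8 - 1/5)*√(-4 - 5) = -3 + (8 - 1/5)*√(-9) = -3 + (8 - 1*⅕)*(3*I) = -3 + (8 - ⅕)*(3*I) = -3 + 39*(3*I)/5 = -3 + 117*I/5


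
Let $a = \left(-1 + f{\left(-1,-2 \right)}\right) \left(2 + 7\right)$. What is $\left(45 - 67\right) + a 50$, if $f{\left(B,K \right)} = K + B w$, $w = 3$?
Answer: $-2722$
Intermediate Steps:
$f{\left(B,K \right)} = K + 3 B$ ($f{\left(B,K \right)} = K + B 3 = K + 3 B$)
$a = -54$ ($a = \left(-1 + \left(-2 + 3 \left(-1\right)\right)\right) \left(2 + 7\right) = \left(-1 - 5\right) 9 = \left(-6\right) 9 = -54$)
$\left(45 - 67\right) + a 50 = \left(45 - 67\right) - 2700 = -22 - 2700 = -2722$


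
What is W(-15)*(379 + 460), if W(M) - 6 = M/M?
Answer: 5873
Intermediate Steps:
W(M) = 7 (W(M) = 6 + M/M = 6 + 1 = 7)
W(-15)*(379 + 460) = 7*(379 + 460) = 7*839 = 5873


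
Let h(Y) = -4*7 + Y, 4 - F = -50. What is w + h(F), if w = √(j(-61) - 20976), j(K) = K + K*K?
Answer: 26 + 6*I*√481 ≈ 26.0 + 131.59*I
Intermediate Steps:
F = 54 (F = 4 - 1*(-50) = 4 + 50 = 54)
j(K) = K + K²
h(Y) = -28 + Y
w = 6*I*√481 (w = √(-61*(1 - 61) - 20976) = √(-61*(-60) - 20976) = √(3660 - 20976) = √(-17316) = 6*I*√481 ≈ 131.59*I)
w + h(F) = 6*I*√481 + (-28 + 54) = 6*I*√481 + 26 = 26 + 6*I*√481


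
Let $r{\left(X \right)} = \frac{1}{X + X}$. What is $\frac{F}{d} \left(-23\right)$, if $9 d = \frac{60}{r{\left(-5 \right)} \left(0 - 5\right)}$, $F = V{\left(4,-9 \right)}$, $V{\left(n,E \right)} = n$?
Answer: $- \frac{69}{10} \approx -6.9$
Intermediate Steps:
$F = 4$
$r{\left(X \right)} = \frac{1}{2 X}$
$d = \frac{40}{3}$ ($d = \frac{60 \frac{1}{\frac{1}{2 \left(-5\right)} \left(0 - 5\right)}}{9} = \frac{60 \frac{1}{\frac{1}{2} \left(- \frac{1}{5}\right) \left(-5\right)}}{9} = \frac{60 \frac{1}{\left(- \frac{1}{10}\right) \left(-5\right)}}{9} = \frac{60 \frac{1}{\frac{1}{2}}}{9} = \frac{60 \cdot 2}{9} = \frac{1}{9} \cdot 120 = \frac{40}{3} \approx 13.333$)
$\frac{F}{d} \left(-23\right) = \frac{1}{\frac{40}{3}} \cdot 4 \left(-23\right) = \frac{3}{40} \cdot 4 \left(-23\right) = \frac{3}{10} \left(-23\right) = - \frac{69}{10}$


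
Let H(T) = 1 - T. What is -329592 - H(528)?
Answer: -329065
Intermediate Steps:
-329592 - H(528) = -329592 - (1 - 1*528) = -329592 - (1 - 528) = -329592 - 1*(-527) = -329592 + 527 = -329065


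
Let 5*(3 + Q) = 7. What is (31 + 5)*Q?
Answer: -288/5 ≈ -57.600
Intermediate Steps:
Q = -8/5 (Q = -3 + (1/5)*7 = -3 + 7/5 = -8/5 ≈ -1.6000)
(31 + 5)*Q = (31 + 5)*(-8/5) = 36*(-8/5) = -288/5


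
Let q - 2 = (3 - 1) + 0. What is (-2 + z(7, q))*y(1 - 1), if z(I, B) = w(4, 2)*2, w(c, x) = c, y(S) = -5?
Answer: -30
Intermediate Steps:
q = 4 (q = 2 + ((3 - 1) + 0) = 2 + (2 + 0) = 2 + 2 = 4)
z(I, B) = 8 (z(I, B) = 4*2 = 8)
(-2 + z(7, q))*y(1 - 1) = (-2 + 8)*(-5) = 6*(-5) = -30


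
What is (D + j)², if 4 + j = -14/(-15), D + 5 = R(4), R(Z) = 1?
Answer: 11236/225 ≈ 49.938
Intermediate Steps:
D = -4 (D = -5 + 1 = -4)
j = -46/15 (j = -4 - 14/(-15) = -4 - 14*(-1/15) = -4 + 14/15 = -46/15 ≈ -3.0667)
(D + j)² = (-4 - 46/15)² = (-106/15)² = 11236/225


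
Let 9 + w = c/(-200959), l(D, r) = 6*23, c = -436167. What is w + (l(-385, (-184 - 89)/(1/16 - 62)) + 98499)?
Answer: 19820620419/200959 ≈ 98630.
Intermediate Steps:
l(D, r) = 138
w = -1372464/200959 (w = -9 - 436167/(-200959) = -9 - 436167*(-1/200959) = -9 + 436167/200959 = -1372464/200959 ≈ -6.8296)
w + (l(-385, (-184 - 89)/(1/16 - 62)) + 98499) = -1372464/200959 + (138 + 98499) = -1372464/200959 + 98637 = 19820620419/200959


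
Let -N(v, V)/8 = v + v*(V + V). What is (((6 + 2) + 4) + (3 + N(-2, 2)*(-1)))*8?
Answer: -520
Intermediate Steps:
N(v, V) = -8*v - 16*V*v (N(v, V) = -8*(v + v*(V + V)) = -8*(v + v*(2*V)) = -8*(v + 2*V*v) = -8*v - 16*V*v)
(((6 + 2) + 4) + (3 + N(-2, 2)*(-1)))*8 = (((6 + 2) + 4) + (3 - 8*(-2)*(1 + 2*2)*(-1)))*8 = ((8 + 4) + (3 - 8*(-2)*(1 + 4)*(-1)))*8 = (12 + (3 - 8*(-2)*5*(-1)))*8 = (12 + (3 + 80*(-1)))*8 = (12 + (3 - 80))*8 = (12 - 77)*8 = -65*8 = -520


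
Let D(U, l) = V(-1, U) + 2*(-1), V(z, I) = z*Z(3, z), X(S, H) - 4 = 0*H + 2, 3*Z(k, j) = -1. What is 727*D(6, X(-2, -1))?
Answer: -3635/3 ≈ -1211.7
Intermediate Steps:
Z(k, j) = -⅓ (Z(k, j) = (⅓)*(-1) = -⅓)
X(S, H) = 6 (X(S, H) = 4 + (0*H + 2) = 4 + (0 + 2) = 4 + 2 = 6)
V(z, I) = -z/3 (V(z, I) = z*(-⅓) = -z/3)
D(U, l) = -5/3 (D(U, l) = -⅓*(-1) + 2*(-1) = ⅓ - 2 = -5/3)
727*D(6, X(-2, -1)) = 727*(-5/3) = -3635/3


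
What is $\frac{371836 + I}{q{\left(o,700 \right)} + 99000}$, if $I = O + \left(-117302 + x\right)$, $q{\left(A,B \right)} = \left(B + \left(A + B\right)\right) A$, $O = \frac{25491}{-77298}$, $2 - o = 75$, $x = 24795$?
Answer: $\frac{7197182517}{54855814} \approx 131.2$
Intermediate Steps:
$o = -73$ ($o = 2 - 75 = -73$)
$O = - \frac{8497}{25766}$ ($O = 25491 \left(- \frac{1}{77298}\right) = - \frac{8497}{25766} \approx -0.32978$)
$q{\left(A,B \right)} = A \left(A + 2 B\right)$ ($q{\left(A,B \right)} = \left(A + 2 B\right) A = A \left(A + 2 B\right)$)
$I = - \frac{2383543859}{25766}$ ($I = - \frac{8497}{25766} + \left(-117302 + 24795\right) = - \frac{8497}{25766} - 92507 = - \frac{2383543859}{25766} \approx -92507.0$)
$\frac{371836 + I}{q{\left(o,700 \right)} + 99000} = \frac{371836 - \frac{2383543859}{25766}}{- 73 \left(-73 + 2 \cdot 700\right) + 99000} = \frac{7197182517}{25766 \left(- 73 \left(-73 + 1400\right) + 99000\right)} = \frac{7197182517}{25766 \left(\left(-73\right) 1327 + 99000\right)} = \frac{7197182517}{25766 \left(-96871 + 99000\right)} = \frac{7197182517}{25766 \cdot 2129} = \frac{7197182517}{25766} \cdot \frac{1}{2129} = \frac{7197182517}{54855814}$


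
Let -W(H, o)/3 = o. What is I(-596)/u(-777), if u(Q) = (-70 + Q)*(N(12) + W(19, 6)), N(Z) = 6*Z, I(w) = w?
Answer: 298/22869 ≈ 0.013031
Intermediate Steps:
W(H, o) = -3*o
u(Q) = -3780 + 54*Q (u(Q) = (-70 + Q)*(6*12 - 3*6) = (-70 + Q)*(72 - 18) = (-70 + Q)*54 = -3780 + 54*Q)
I(-596)/u(-777) = -596/(-3780 + 54*(-777)) = -596/(-3780 - 41958) = -596/(-45738) = -596*(-1/45738) = 298/22869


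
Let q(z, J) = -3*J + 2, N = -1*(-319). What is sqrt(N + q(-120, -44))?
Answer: sqrt(453) ≈ 21.284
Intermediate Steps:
N = 319
q(z, J) = 2 - 3*J
sqrt(N + q(-120, -44)) = sqrt(319 + (2 - 3*(-44))) = sqrt(319 + (2 + 132)) = sqrt(319 + 134) = sqrt(453)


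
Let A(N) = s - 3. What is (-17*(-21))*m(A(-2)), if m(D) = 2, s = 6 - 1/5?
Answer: 714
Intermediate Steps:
s = 29/5 (s = 6 - 1*⅕ = 6 - ⅕ = 29/5 ≈ 5.8000)
A(N) = 14/5 (A(N) = 29/5 - 3 = 14/5)
(-17*(-21))*m(A(-2)) = -17*(-21)*2 = 357*2 = 714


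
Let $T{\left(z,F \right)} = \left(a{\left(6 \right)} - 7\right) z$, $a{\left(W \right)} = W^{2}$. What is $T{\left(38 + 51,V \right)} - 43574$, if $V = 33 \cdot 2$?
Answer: $-40993$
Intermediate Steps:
$V = 66$
$T{\left(z,F \right)} = 29 z$ ($T{\left(z,F \right)} = \left(6^{2} - 7\right) z = \left(36 - 7\right) z = 29 z$)
$T{\left(38 + 51,V \right)} - 43574 = 29 \left(38 + 51\right) - 43574 = 29 \cdot 89 - 43574 = 2581 - 43574 = -40993$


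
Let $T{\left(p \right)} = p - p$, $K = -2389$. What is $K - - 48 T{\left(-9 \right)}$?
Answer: $-2389$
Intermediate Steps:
$T{\left(p \right)} = 0$
$K - - 48 T{\left(-9 \right)} = -2389 - \left(-48\right) 0 = -2389 - 0 = -2389 + 0 = -2389$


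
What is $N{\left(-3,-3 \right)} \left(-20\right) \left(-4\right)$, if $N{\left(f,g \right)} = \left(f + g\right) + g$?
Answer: $-720$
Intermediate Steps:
$N{\left(f,g \right)} = f + 2 g$
$N{\left(-3,-3 \right)} \left(-20\right) \left(-4\right) = \left(-3 + 2 \left(-3\right)\right) \left(-20\right) \left(-4\right) = \left(-3 - 6\right) \left(-20\right) \left(-4\right) = \left(-9\right) \left(-20\right) \left(-4\right) = 180 \left(-4\right) = -720$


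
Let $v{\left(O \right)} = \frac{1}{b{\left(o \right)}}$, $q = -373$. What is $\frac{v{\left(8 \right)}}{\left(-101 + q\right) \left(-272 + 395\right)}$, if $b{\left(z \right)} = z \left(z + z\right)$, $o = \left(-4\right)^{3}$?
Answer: $- \frac{1}{477609984} \approx -2.0938 \cdot 10^{-9}$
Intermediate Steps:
$o = -64$
$b{\left(z \right)} = 2 z^{2}$ ($b{\left(z \right)} = z 2 z = 2 z^{2}$)
$v{\left(O \right)} = \frac{1}{8192}$ ($v{\left(O \right)} = \frac{1}{2 \left(-64\right)^{2}} = \frac{1}{2 \cdot 4096} = \frac{1}{8192}$)
$\frac{v{\left(8 \right)}}{\left(-101 + q\right) \left(-272 + 395\right)} = \frac{1}{8192 \left(-101 - 373\right) \left(-272 + 395\right)} = \frac{1}{8192 \left(\left(-474\right) 123\right)} = \frac{1}{8192 \left(-58302\right)} = \frac{1}{8192} \left(- \frac{1}{58302}\right) = - \frac{1}{477609984}$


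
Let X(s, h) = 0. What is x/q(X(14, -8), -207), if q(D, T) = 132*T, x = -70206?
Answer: 11701/4554 ≈ 2.5694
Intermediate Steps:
x/q(X(14, -8), -207) = -70206/(132*(-207)) = -70206/(-27324) = -70206*(-1/27324) = 11701/4554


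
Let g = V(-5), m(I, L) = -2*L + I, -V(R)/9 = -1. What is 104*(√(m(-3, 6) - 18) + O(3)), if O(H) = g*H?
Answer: 2808 + 104*I*√33 ≈ 2808.0 + 597.43*I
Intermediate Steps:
V(R) = 9 (V(R) = -9*(-1) = 9)
m(I, L) = I - 2*L
g = 9
O(H) = 9*H
104*(√(m(-3, 6) - 18) + O(3)) = 104*(√((-3 - 2*6) - 18) + 9*3) = 104*(√((-3 - 12) - 18) + 27) = 104*(√(-15 - 18) + 27) = 104*(√(-33) + 27) = 104*(I*√33 + 27) = 104*(27 + I*√33) = 2808 + 104*I*√33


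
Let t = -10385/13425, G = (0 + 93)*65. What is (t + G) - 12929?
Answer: -18485617/2685 ≈ -6884.8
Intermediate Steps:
G = 6045 (G = 93*65 = 6045)
t = -2077/2685 (t = -10385*1/13425 = -2077/2685 ≈ -0.77356)
(t + G) - 12929 = (-2077/2685 + 6045) - 12929 = 16228748/2685 - 12929 = -18485617/2685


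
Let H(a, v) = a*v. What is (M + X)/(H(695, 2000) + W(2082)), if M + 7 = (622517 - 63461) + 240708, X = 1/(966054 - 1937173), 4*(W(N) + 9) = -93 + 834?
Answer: 3106636872328/5400106278895 ≈ 0.57529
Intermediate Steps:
W(N) = 705/4 (W(N) = -9 + (-93 + 834)/4 = -9 + (1/4)*741 = -9 + 741/4 = 705/4)
X = -1/971119 (X = 1/(-971119) = -1/971119 ≈ -1.0297e-6)
M = 799757 (M = -7 + ((622517 - 63461) + 240708) = -7 + (559056 + 240708) = -7 + 799764 = 799757)
(M + X)/(H(695, 2000) + W(2082)) = (799757 - 1/971119)/(695*2000 + 705/4) = 776659218082/(971119*(1390000 + 705/4)) = 776659218082/(971119*(5560705/4)) = (776659218082/971119)*(4/5560705) = 3106636872328/5400106278895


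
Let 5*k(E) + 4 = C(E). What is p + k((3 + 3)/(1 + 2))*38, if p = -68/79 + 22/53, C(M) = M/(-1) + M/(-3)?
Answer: -642022/12561 ≈ -51.112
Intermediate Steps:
C(M) = -4*M/3 (C(M) = M*(-1) + M*(-⅓) = -M - M/3 = -4*M/3)
k(E) = -⅘ - 4*E/15 (k(E) = -⅘ + (-4*E/3)/5 = -⅘ - 4*E/15)
p = -1866/4187 (p = -68*1/79 + 22*(1/53) = -68/79 + 22/53 = -1866/4187 ≈ -0.44567)
p + k((3 + 3)/(1 + 2))*38 = -1866/4187 + (-⅘ - 4*(3 + 3)/(15*(1 + 2)))*38 = -1866/4187 + (-⅘ - 8/(5*3))*38 = -1866/4187 + (-⅘ - 4/15*2)*38 = -1866/4187 + (-⅘ - 8/15)*38 = -1866/4187 - 4/3*38 = -1866/4187 - 152/3 = -642022/12561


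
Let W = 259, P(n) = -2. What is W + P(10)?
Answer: 257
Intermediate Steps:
W + P(10) = 259 - 2 = 257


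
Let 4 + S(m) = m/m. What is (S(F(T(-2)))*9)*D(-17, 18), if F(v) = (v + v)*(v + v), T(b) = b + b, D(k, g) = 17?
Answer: -459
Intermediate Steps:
T(b) = 2*b
F(v) = 4*v**2 (F(v) = (2*v)*(2*v) = 4*v**2)
S(m) = -3 (S(m) = -4 + m/m = -4 + 1 = -3)
(S(F(T(-2)))*9)*D(-17, 18) = -3*9*17 = -27*17 = -459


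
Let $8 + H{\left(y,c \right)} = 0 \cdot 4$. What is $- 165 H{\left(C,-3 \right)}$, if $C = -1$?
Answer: $1320$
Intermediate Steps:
$H{\left(y,c \right)} = -8$ ($H{\left(y,c \right)} = -8 + 0 \cdot 4 = -8 + 0 = -8$)
$- 165 H{\left(C,-3 \right)} = \left(-165\right) \left(-8\right) = 1320$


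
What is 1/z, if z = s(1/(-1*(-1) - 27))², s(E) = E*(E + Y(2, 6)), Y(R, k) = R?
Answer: 456976/2601 ≈ 175.69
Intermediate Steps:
s(E) = E*(2 + E) (s(E) = E*(E + 2) = E*(2 + E))
z = 2601/456976 (z = ((2 + 1/(-1*(-1) - 27))/(-1*(-1) - 27))² = ((2 + 1/(1 - 27))/(1 - 27))² = ((2 + 1/(-26))/(-26))² = (-(2 - 1/26)/26)² = (-1/26*51/26)² = (-51/676)² = 2601/456976 ≈ 0.0056918)
1/z = 1/(2601/456976) = 456976/2601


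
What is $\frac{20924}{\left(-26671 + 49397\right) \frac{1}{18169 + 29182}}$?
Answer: $\frac{495386162}{11363} \approx 43596.0$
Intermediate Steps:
$\frac{20924}{\left(-26671 + 49397\right) \frac{1}{18169 + 29182}} = \frac{20924}{22726 \cdot \frac{1}{47351}} = \frac{20924}{\frac{22726}{47351}} = 20924 \cdot \frac{47351}{22726} = \frac{495386162}{11363}$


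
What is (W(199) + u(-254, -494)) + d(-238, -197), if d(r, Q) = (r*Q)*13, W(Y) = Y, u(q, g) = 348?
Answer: 610065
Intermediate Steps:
d(r, Q) = 13*Q*r (d(r, Q) = (Q*r)*13 = 13*Q*r)
(W(199) + u(-254, -494)) + d(-238, -197) = (199 + 348) + 13*(-197)*(-238) = 547 + 609518 = 610065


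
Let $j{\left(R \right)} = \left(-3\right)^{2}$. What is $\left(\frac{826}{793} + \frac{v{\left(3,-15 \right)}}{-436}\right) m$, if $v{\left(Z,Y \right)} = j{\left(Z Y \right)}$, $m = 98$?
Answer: $\frac{17296951}{172874} \approx 100.06$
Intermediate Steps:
$j{\left(R \right)} = 9$
$v{\left(Z,Y \right)} = 9$
$\left(\frac{826}{793} + \frac{v{\left(3,-15 \right)}}{-436}\right) m = \left(\frac{826}{793} + \frac{9}{-436}\right) 98 = \left(826 \cdot \frac{1}{793} + 9 \left(- \frac{1}{436}\right)\right) 98 = \left(\frac{826}{793} - \frac{9}{436}\right) 98 = \frac{352999}{345748} \cdot 98 = \frac{17296951}{172874}$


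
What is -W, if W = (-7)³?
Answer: 343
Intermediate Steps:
W = -343
-W = -1*(-343) = 343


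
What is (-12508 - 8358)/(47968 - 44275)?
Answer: -20866/3693 ≈ -5.6501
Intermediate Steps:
(-12508 - 8358)/(47968 - 44275) = -20866/3693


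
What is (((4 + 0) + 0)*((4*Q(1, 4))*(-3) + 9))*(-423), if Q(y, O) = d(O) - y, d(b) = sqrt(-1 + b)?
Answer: -35532 + 20304*sqrt(3) ≈ -364.44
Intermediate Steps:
Q(y, O) = sqrt(-1 + O) - y
(((4 + 0) + 0)*((4*Q(1, 4))*(-3) + 9))*(-423) = (((4 + 0) + 0)*((4*(sqrt(-1 + 4) - 1*1))*(-3) + 9))*(-423) = ((4 + 0)*((4*(sqrt(3) - 1))*(-3) + 9))*(-423) = (4*((4*(-1 + sqrt(3)))*(-3) + 9))*(-423) = (4*((-4 + 4*sqrt(3))*(-3) + 9))*(-423) = (4*((12 - 12*sqrt(3)) + 9))*(-423) = (4*(21 - 12*sqrt(3)))*(-423) = (84 - 48*sqrt(3))*(-423) = -35532 + 20304*sqrt(3)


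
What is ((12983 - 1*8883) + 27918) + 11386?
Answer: 43404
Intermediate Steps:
((12983 - 1*8883) + 27918) + 11386 = ((12983 - 8883) + 27918) + 11386 = (4100 + 27918) + 11386 = 32018 + 11386 = 43404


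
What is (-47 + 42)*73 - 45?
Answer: -410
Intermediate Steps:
(-47 + 42)*73 - 45 = -5*73 - 45 = -365 - 45 = -410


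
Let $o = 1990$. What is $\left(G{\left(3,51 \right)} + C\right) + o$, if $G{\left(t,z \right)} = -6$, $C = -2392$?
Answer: $-408$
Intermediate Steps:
$\left(G{\left(3,51 \right)} + C\right) + o = \left(-6 - 2392\right) + 1990 = -2398 + 1990 = -408$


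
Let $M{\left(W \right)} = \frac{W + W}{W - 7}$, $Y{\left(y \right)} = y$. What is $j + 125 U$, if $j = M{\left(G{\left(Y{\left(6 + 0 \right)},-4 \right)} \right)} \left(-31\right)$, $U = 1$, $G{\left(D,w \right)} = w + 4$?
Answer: $125$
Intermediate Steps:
$G{\left(D,w \right)} = 4 + w$
$M{\left(W \right)} = \frac{2 W}{-7 + W}$
$j = 0$ ($j = \frac{2 \left(4 - 4\right)}{-7 + \left(4 - 4\right)} \left(-31\right) = 2 \cdot 0 \frac{1}{-7 + 0} \left(-31\right) = 2 \cdot 0 \frac{1}{-7} \left(-31\right) = 2 \cdot 0 \left(- \frac{1}{7}\right) \left(-31\right) = 0 \left(-31\right) = 0$)
$j + 125 U = 0 + 125 \cdot 1 = 0 + 125 = 125$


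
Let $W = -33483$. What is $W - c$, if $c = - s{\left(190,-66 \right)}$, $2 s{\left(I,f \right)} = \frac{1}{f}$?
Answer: $- \frac{4419757}{132} \approx -33483.0$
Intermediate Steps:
$s{\left(I,f \right)} = \frac{1}{2 f}$
$c = \frac{1}{132}$ ($c = - \frac{1}{2 \left(-66\right)} = - \frac{-1}{2 \cdot 66} = \left(-1\right) \left(- \frac{1}{132}\right) = \frac{1}{132} \approx 0.0075758$)
$W - c = -33483 - \frac{1}{132} = - \frac{4419757}{132}$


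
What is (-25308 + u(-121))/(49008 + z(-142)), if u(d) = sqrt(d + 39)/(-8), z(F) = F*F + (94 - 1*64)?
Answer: -12654/34601 - I*sqrt(82)/553616 ≈ -0.36571 - 1.6357e-5*I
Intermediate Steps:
z(F) = 30 + F**2 (z(F) = F**2 + (94 - 64) = F**2 + 30 = 30 + F**2)
u(d) = -sqrt(39 + d)/8 (u(d) = sqrt(39 + d)*(-1/8) = -sqrt(39 + d)/8)
(-25308 + u(-121))/(49008 + z(-142)) = (-25308 - sqrt(39 - 121)/8)/(49008 + (30 + (-142)**2)) = (-25308 - I*sqrt(82)/8)/(49008 + (30 + 20164)) = (-25308 - I*sqrt(82)/8)/(49008 + 20194) = (-25308 - I*sqrt(82)/8)/69202 = (-25308 - I*sqrt(82)/8)*(1/69202) = -12654/34601 - I*sqrt(82)/553616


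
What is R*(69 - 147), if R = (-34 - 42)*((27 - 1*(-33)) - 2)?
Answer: 343824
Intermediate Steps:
R = -4408 (R = -76*((27 + 33) - 2) = -76*(60 - 2) = -76*58 = -4408)
R*(69 - 147) = -4408*(69 - 147) = -4408*(-78) = 343824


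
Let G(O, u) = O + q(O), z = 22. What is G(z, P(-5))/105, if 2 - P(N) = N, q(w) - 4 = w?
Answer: 16/35 ≈ 0.45714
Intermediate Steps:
q(w) = 4 + w
P(N) = 2 - N
G(O, u) = 4 + 2*O (G(O, u) = O + (4 + O) = 4 + 2*O)
G(z, P(-5))/105 = (4 + 2*22)/105 = (4 + 44)*(1/105) = 48*(1/105) = 16/35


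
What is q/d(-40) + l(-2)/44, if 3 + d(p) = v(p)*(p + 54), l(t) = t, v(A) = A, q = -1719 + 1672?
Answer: 471/12386 ≈ 0.038027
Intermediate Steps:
q = -47
d(p) = -3 + p*(54 + p) (d(p) = -3 + p*(p + 54) = -3 + p*(54 + p))
q/d(-40) + l(-2)/44 = -47/(-3 + (-40)² + 54*(-40)) - 2/44 = -47/(-3 + 1600 - 2160) - 2*1/44 = -47/(-563) - 1/22 = -47*(-1/563) - 1/22 = 47/563 - 1/22 = 471/12386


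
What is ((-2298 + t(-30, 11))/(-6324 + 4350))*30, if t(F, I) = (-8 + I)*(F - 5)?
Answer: 12015/329 ≈ 36.520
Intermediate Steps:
t(F, I) = (-8 + I)*(-5 + F)
((-2298 + t(-30, 11))/(-6324 + 4350))*30 = ((-2298 + (40 - 8*(-30) - 5*11 - 30*11))/(-6324 + 4350))*30 = ((-2298 + (40 + 240 - 55 - 330))/(-1974))*30 = ((-2298 - 105)*(-1/1974))*30 = -2403*(-1/1974)*30 = (801/658)*30 = 12015/329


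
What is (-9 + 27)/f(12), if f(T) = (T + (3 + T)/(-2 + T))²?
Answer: 8/81 ≈ 0.098765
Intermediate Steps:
f(T) = (T + (3 + T)/(-2 + T))²
(-9 + 27)/f(12) = (-9 + 27)/(((3 + 12² - 1*12)²/(-2 + 12)²)) = 18/(((3 + 144 - 12)²/10²)) = 18/(((1/100)*135²)) = 18/(((1/100)*18225)) = 18/(729/4) = 18*(4/729) = 8/81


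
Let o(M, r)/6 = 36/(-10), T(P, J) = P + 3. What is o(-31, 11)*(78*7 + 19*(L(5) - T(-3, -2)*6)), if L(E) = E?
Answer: -69228/5 ≈ -13846.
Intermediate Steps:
T(P, J) = 3 + P
o(M, r) = -108/5 (o(M, r) = 6*(36/(-10)) = 6*(36*(-1/10)) = 6*(-18/5) = -108/5)
o(-31, 11)*(78*7 + 19*(L(5) - T(-3, -2)*6)) = -108*(78*7 + 19*(5 - (3 - 3)*6))/5 = -108*(546 + 19*(5 - 1*0*6))/5 = -108*(546 + 19*(5 + 0*6))/5 = -108*(546 + 19*(5 + 0))/5 = -108*(546 + 19*5)/5 = -108*(546 + 95)/5 = -108/5*641 = -69228/5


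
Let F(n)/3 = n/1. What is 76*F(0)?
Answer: 0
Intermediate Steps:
F(n) = 3*n (F(n) = 3*(n/1) = 3*(n*1) = 3*n)
76*F(0) = 76*(3*0) = 76*0 = 0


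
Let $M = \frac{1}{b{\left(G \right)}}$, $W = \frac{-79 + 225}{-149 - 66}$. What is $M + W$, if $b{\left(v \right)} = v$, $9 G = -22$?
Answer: $- \frac{5147}{4730} \approx -1.0882$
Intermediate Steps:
$G = - \frac{22}{9}$ ($G = \frac{1}{9} \left(-22\right) = - \frac{22}{9} \approx -2.4444$)
$W = - \frac{146}{215}$ ($W = \frac{146}{-215} = 146 \left(- \frac{1}{215}\right) = - \frac{146}{215} \approx -0.67907$)
$M = - \frac{9}{22}$ ($M = \frac{1}{- \frac{22}{9}} = - \frac{9}{22} \approx -0.40909$)
$M + W = - \frac{9}{22} - \frac{146}{215} = - \frac{5147}{4730}$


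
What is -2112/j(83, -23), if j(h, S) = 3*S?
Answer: 704/23 ≈ 30.609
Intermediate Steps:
-2112/j(83, -23) = -2112/(3*(-23)) = -2112/(-69) = -2112*(-1/69) = 704/23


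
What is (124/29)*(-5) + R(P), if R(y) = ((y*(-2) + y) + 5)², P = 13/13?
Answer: -156/29 ≈ -5.3793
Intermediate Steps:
P = 1 (P = 13*(1/13) = 1)
R(y) = (5 - y)² (R(y) = ((-2*y + y) + 5)² = (-y + 5)² = (5 - y)²)
(124/29)*(-5) + R(P) = (124/29)*(-5) + (-5 + 1)² = (124*(1/29))*(-5) + (-4)² = (124/29)*(-5) + 16 = -620/29 + 16 = -156/29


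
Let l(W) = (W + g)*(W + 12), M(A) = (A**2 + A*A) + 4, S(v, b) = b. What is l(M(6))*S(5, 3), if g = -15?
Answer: 16104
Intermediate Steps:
M(A) = 4 + 2*A**2 (M(A) = (A**2 + A**2) + 4 = 2*A**2 + 4 = 4 + 2*A**2)
l(W) = (-15 + W)*(12 + W) (l(W) = (W - 15)*(W + 12) = (-15 + W)*(12 + W))
l(M(6))*S(5, 3) = (-180 + (4 + 2*6**2)**2 - 3*(4 + 2*6**2))*3 = (-180 + (4 + 2*36)**2 - 3*(4 + 2*36))*3 = (-180 + (4 + 72)**2 - 3*(4 + 72))*3 = (-180 + 76**2 - 3*76)*3 = (-180 + 5776 - 228)*3 = 5368*3 = 16104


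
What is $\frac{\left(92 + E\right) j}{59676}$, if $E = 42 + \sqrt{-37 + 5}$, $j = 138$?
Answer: $\frac{1541}{4973} + \frac{46 i \sqrt{2}}{4973} \approx 0.30987 + 0.013081 i$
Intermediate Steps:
$E = 42 + 4 i \sqrt{2}$ ($E = 42 + \sqrt{-32} = 42 + 4 i \sqrt{2} \approx 42.0 + 5.6569 i$)
$\frac{\left(92 + E\right) j}{59676} = \frac{\left(92 + \left(42 + 4 i \sqrt{2}\right)\right) 138}{59676} = \left(134 + 4 i \sqrt{2}\right) 138 \cdot \frac{1}{59676} = \left(18492 + 552 i \sqrt{2}\right) \frac{1}{59676} = \frac{1541}{4973} + \frac{46 i \sqrt{2}}{4973}$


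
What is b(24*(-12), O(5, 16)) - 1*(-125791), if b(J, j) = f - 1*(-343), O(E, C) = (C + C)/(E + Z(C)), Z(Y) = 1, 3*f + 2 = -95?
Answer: 378305/3 ≈ 1.2610e+5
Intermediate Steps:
f = -97/3 (f = -2/3 + (1/3)*(-95) = -2/3 - 95/3 = -97/3 ≈ -32.333)
O(E, C) = 2*C/(1 + E) (O(E, C) = (C + C)/(E + 1) = (2*C)/(1 + E) = 2*C/(1 + E))
b(J, j) = 932/3 (b(J, j) = -97/3 - 1*(-343) = -97/3 + 343 = 932/3)
b(24*(-12), O(5, 16)) - 1*(-125791) = 932/3 - 1*(-125791) = 932/3 + 125791 = 378305/3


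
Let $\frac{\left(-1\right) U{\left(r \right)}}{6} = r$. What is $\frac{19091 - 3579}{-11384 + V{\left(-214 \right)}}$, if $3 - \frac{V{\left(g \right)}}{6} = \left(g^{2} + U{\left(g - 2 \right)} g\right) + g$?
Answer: $\frac{7756}{689603} \approx 0.011247$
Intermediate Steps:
$U{\left(r \right)} = - 6 r$
$V{\left(g \right)} = 18 - 6 g - 6 g^{2} - 6 g \left(12 - 6 g\right)$ ($V{\left(g \right)} = 18 - 6 \left(\left(g^{2} + - 6 \left(g - 2\right) g\right) + g\right) = 18 - 6 \left(\left(g^{2} + - 6 \left(-2 + g\right) g\right) + g\right) = 18 - 6 \left(\left(g^{2} + \left(12 - 6 g\right) g\right) + g\right) = 18 - 6 \left(\left(g^{2} + g \left(12 - 6 g\right)\right) + g\right) = 18 - 6 \left(g + g^{2} + g \left(12 - 6 g\right)\right) = 18 - \left(6 g + 6 g^{2} + 6 g \left(12 - 6 g\right)\right) = 18 - 6 g - 6 g^{2} - 6 g \left(12 - 6 g\right)$)
$\frac{19091 - 3579}{-11384 + V{\left(-214 \right)}} = \frac{19091 - 3579}{-11384 + \left(18 - -16692 + 30 \left(-214\right)^{2}\right)} = \frac{15512}{-11384 + \left(18 + 16692 + 30 \cdot 45796\right)} = \frac{15512}{-11384 + \left(18 + 16692 + 1373880\right)} = \frac{15512}{-11384 + 1390590} = \frac{15512}{1379206} = 15512 \cdot \frac{1}{1379206} = \frac{7756}{689603}$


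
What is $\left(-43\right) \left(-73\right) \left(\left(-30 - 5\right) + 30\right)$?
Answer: $-15695$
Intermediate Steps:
$\left(-43\right) \left(-73\right) \left(\left(-30 - 5\right) + 30\right) = 3139 \left(-35 + 30\right) = 3139 \left(-5\right) = -15695$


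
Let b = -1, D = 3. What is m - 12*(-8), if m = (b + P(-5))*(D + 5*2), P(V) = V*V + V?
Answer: 343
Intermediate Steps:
P(V) = V + V**2 (P(V) = V**2 + V = V + V**2)
m = 247 (m = (-1 - 5*(1 - 5))*(3 + 5*2) = (-1 - 5*(-4))*(3 + 10) = (-1 + 20)*13 = 19*13 = 247)
m - 12*(-8) = 247 - 12*(-8) = 247 + 96 = 343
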